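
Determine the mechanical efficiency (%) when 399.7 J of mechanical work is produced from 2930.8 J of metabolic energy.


eta = (W_mech / E_meta) * 100
eta = (399.7 / 2930.8) * 100
ratio = 0.1364
eta = 13.6379


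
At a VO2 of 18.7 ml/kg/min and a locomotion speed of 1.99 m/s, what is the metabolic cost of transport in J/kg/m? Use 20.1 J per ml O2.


Power per kg = VO2 * 20.1 / 60
Power per kg = 18.7 * 20.1 / 60 = 6.2645 W/kg
Cost = power_per_kg / speed
Cost = 6.2645 / 1.99
Cost = 3.1480


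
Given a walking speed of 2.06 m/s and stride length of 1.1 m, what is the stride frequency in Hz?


f = v / stride_length
f = 2.06 / 1.1
f = 1.8727


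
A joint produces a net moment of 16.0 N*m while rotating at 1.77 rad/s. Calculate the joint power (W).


P = M * omega
P = 16.0 * 1.77
P = 28.3200


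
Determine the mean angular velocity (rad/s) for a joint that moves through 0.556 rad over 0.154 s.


omega = delta_theta / delta_t
omega = 0.556 / 0.154
omega = 3.6104


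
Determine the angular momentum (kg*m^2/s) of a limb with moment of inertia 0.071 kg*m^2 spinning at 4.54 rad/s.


L = I * omega
L = 0.071 * 4.54
L = 0.3223


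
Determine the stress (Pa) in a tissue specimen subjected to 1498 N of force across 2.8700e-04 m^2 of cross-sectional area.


stress = F / A
stress = 1498 / 2.8700e-04
stress = 5.2195e+06


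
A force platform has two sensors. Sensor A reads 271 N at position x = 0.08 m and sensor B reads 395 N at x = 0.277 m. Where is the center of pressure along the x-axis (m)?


COP_x = (F1*x1 + F2*x2) / (F1 + F2)
COP_x = (271*0.08 + 395*0.277) / (271 + 395)
Numerator = 131.0950
Denominator = 666
COP_x = 0.1968


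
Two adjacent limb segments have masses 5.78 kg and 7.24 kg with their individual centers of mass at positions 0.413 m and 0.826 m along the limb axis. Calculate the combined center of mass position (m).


COM = (m1*x1 + m2*x2) / (m1 + m2)
COM = (5.78*0.413 + 7.24*0.826) / (5.78 + 7.24)
Numerator = 8.3674
Denominator = 13.0200
COM = 0.6427


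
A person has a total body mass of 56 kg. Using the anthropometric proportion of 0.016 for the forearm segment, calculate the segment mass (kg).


m_segment = body_mass * fraction
m_segment = 56 * 0.016
m_segment = 0.8960


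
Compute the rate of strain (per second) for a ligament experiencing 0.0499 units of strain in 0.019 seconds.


strain_rate = delta_strain / delta_t
strain_rate = 0.0499 / 0.019
strain_rate = 2.6263


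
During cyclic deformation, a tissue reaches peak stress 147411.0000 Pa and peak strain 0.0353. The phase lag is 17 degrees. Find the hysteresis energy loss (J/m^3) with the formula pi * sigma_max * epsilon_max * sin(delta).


E_loss = pi * sigma_max * epsilon_max * sin(delta)
delta = 17 deg = 0.2967 rad
sin(delta) = 0.2924
E_loss = pi * 147411.0000 * 0.0353 * 0.2924
E_loss = 4779.5808


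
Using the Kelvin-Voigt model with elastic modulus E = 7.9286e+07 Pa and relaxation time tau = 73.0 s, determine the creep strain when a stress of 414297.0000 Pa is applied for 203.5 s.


epsilon(t) = (sigma/E) * (1 - exp(-t/tau))
sigma/E = 414297.0000 / 7.9286e+07 = 0.0052
exp(-t/tau) = exp(-203.5 / 73.0) = 0.0616
epsilon = 0.0052 * (1 - 0.0616)
epsilon = 0.0049


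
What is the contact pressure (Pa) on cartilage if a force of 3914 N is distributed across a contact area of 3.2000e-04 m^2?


P = F / A
P = 3914 / 3.2000e-04
P = 1.2231e+07


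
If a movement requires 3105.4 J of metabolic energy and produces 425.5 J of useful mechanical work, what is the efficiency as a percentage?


eta = (W_mech / E_meta) * 100
eta = (425.5 / 3105.4) * 100
ratio = 0.1370
eta = 13.7019


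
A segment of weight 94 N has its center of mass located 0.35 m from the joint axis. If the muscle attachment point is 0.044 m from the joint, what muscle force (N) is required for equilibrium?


F_muscle = W * d_load / d_muscle
F_muscle = 94 * 0.35 / 0.044
Numerator = 32.9000
F_muscle = 747.7273


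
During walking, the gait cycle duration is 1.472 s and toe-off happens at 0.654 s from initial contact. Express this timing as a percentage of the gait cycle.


pct = (event_time / cycle_time) * 100
pct = (0.654 / 1.472) * 100
ratio = 0.4443
pct = 44.4293


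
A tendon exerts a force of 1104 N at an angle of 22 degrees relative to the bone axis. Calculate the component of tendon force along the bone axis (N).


F_eff = F_tendon * cos(theta)
theta = 22 deg = 0.3840 rad
cos(theta) = 0.9272
F_eff = 1104 * 0.9272
F_eff = 1023.6110


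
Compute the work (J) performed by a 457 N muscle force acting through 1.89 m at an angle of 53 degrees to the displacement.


W = F * d * cos(theta)
theta = 53 deg = 0.9250 rad
cos(theta) = 0.6018
W = 457 * 1.89 * 0.6018
W = 519.8057


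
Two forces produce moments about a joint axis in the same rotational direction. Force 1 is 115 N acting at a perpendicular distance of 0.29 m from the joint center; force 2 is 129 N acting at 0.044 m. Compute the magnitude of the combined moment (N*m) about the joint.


M = F1 * d1 + F2 * d2
M = 115 * 0.29 + 129 * 0.044
M = 33.3500 + 5.6760
M = 39.0260


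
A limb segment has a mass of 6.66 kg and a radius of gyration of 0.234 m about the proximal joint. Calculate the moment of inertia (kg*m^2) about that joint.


I = m * k^2
I = 6.66 * 0.234^2
k^2 = 0.0548
I = 0.3647


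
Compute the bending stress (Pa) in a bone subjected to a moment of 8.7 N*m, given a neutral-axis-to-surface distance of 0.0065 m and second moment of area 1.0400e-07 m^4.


sigma = M * c / I
sigma = 8.7 * 0.0065 / 1.0400e-07
M * c = 0.0565
sigma = 543750.0000


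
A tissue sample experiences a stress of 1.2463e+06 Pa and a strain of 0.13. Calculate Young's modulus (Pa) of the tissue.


E = stress / strain
E = 1.2463e+06 / 0.13
E = 9.5869e+06


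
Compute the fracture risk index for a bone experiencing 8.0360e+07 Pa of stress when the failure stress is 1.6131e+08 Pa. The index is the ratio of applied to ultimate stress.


FRI = applied / ultimate
FRI = 8.0360e+07 / 1.6131e+08
FRI = 0.4982


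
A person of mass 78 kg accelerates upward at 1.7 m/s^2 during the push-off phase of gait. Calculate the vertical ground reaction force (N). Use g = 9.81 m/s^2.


GRF = m * (g + a)
GRF = 78 * (9.81 + 1.7)
GRF = 78 * 11.5100
GRF = 897.7800


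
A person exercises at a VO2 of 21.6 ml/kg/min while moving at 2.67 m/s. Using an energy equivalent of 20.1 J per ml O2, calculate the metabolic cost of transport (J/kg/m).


Power per kg = VO2 * 20.1 / 60
Power per kg = 21.6 * 20.1 / 60 = 7.2360 W/kg
Cost = power_per_kg / speed
Cost = 7.2360 / 2.67
Cost = 2.7101


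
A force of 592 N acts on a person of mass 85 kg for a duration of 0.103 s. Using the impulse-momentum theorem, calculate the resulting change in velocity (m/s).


J = F * dt = 592 * 0.103 = 60.9760 N*s
delta_v = J / m
delta_v = 60.9760 / 85
delta_v = 0.7174


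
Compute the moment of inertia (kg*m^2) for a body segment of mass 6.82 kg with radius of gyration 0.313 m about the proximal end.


I = m * k^2
I = 6.82 * 0.313^2
k^2 = 0.0980
I = 0.6681


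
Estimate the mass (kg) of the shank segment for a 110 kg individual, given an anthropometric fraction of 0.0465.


m_segment = body_mass * fraction
m_segment = 110 * 0.0465
m_segment = 5.1150


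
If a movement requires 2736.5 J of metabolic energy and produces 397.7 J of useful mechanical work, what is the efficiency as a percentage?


eta = (W_mech / E_meta) * 100
eta = (397.7 / 2736.5) * 100
ratio = 0.1453
eta = 14.5332


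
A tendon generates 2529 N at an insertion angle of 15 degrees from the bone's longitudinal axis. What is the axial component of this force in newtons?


F_eff = F_tendon * cos(theta)
theta = 15 deg = 0.2618 rad
cos(theta) = 0.9659
F_eff = 2529 * 0.9659
F_eff = 2442.8264


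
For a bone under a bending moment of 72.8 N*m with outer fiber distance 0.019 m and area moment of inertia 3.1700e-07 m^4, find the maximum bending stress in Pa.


sigma = M * c / I
sigma = 72.8 * 0.019 / 3.1700e-07
M * c = 1.3832
sigma = 4.3634e+06


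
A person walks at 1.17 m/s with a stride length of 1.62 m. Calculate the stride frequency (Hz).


f = v / stride_length
f = 1.17 / 1.62
f = 0.7222


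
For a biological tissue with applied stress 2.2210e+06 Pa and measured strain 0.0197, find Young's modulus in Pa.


E = stress / strain
E = 2.2210e+06 / 0.0197
E = 1.1274e+08


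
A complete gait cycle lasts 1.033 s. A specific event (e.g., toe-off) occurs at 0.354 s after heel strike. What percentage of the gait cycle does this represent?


pct = (event_time / cycle_time) * 100
pct = (0.354 / 1.033) * 100
ratio = 0.3427
pct = 34.2691


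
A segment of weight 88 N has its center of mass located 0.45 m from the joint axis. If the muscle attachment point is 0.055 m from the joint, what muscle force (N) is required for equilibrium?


F_muscle = W * d_load / d_muscle
F_muscle = 88 * 0.45 / 0.055
Numerator = 39.6000
F_muscle = 720.0000


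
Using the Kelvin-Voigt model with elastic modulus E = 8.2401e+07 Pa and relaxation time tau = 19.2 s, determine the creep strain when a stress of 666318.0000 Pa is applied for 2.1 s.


epsilon(t) = (sigma/E) * (1 - exp(-t/tau))
sigma/E = 666318.0000 / 8.2401e+07 = 0.0081
exp(-t/tau) = exp(-2.1 / 19.2) = 0.8964
epsilon = 0.0081 * (1 - 0.8964)
epsilon = 8.3779e-04


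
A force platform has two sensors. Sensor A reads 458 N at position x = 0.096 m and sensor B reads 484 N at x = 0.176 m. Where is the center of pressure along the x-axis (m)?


COP_x = (F1*x1 + F2*x2) / (F1 + F2)
COP_x = (458*0.096 + 484*0.176) / (458 + 484)
Numerator = 129.1520
Denominator = 942
COP_x = 0.1371


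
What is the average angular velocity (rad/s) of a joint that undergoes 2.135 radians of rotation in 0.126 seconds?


omega = delta_theta / delta_t
omega = 2.135 / 0.126
omega = 16.9444


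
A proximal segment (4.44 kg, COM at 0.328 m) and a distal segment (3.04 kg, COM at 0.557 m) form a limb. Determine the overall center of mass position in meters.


COM = (m1*x1 + m2*x2) / (m1 + m2)
COM = (4.44*0.328 + 3.04*0.557) / (4.44 + 3.04)
Numerator = 3.1496
Denominator = 7.4800
COM = 0.4211


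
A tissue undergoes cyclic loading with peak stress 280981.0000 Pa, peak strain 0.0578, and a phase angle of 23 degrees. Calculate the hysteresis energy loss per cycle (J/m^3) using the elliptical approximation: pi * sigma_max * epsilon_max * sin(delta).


E_loss = pi * sigma_max * epsilon_max * sin(delta)
delta = 23 deg = 0.4014 rad
sin(delta) = 0.3907
E_loss = pi * 280981.0000 * 0.0578 * 0.3907
E_loss = 19935.7545


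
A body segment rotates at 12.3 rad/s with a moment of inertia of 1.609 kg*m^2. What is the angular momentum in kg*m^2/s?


L = I * omega
L = 1.609 * 12.3
L = 19.7907


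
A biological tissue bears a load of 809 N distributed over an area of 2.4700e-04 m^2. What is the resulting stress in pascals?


stress = F / A
stress = 809 / 2.4700e-04
stress = 3.2753e+06


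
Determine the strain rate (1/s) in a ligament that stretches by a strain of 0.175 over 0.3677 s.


strain_rate = delta_strain / delta_t
strain_rate = 0.175 / 0.3677
strain_rate = 0.4759


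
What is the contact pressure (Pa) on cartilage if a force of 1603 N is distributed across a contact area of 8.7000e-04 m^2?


P = F / A
P = 1603 / 8.7000e-04
P = 1.8425e+06


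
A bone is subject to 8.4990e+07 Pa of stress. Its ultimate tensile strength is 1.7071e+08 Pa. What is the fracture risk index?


FRI = applied / ultimate
FRI = 8.4990e+07 / 1.7071e+08
FRI = 0.4979


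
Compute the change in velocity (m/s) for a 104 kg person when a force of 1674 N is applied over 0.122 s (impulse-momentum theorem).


J = F * dt = 1674 * 0.122 = 204.2280 N*s
delta_v = J / m
delta_v = 204.2280 / 104
delta_v = 1.9637


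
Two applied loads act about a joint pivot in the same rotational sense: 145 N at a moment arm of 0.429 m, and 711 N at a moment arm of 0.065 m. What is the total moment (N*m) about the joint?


M = F1 * d1 + F2 * d2
M = 145 * 0.429 + 711 * 0.065
M = 62.2050 + 46.2150
M = 108.4200


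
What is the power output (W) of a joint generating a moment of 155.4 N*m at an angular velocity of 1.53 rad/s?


P = M * omega
P = 155.4 * 1.53
P = 237.7620


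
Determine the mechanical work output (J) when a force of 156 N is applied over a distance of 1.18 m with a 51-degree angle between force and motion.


W = F * d * cos(theta)
theta = 51 deg = 0.8901 rad
cos(theta) = 0.6293
W = 156 * 1.18 * 0.6293
W = 115.8453


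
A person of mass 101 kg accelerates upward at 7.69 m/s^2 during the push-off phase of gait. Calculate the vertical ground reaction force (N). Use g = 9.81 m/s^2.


GRF = m * (g + a)
GRF = 101 * (9.81 + 7.69)
GRF = 101 * 17.5000
GRF = 1767.5000


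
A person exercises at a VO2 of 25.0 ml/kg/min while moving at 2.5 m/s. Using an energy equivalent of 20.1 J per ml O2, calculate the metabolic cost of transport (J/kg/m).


Power per kg = VO2 * 20.1 / 60
Power per kg = 25.0 * 20.1 / 60 = 8.3750 W/kg
Cost = power_per_kg / speed
Cost = 8.3750 / 2.5
Cost = 3.3500


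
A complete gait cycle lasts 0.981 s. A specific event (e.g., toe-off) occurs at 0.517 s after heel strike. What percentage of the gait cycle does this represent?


pct = (event_time / cycle_time) * 100
pct = (0.517 / 0.981) * 100
ratio = 0.5270
pct = 52.7013


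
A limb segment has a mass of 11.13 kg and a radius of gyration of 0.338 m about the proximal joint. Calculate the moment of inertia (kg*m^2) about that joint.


I = m * k^2
I = 11.13 * 0.338^2
k^2 = 0.1142
I = 1.2715


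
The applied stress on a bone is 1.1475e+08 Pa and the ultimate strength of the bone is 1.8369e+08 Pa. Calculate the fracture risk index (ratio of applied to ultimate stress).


FRI = applied / ultimate
FRI = 1.1475e+08 / 1.8369e+08
FRI = 0.6247


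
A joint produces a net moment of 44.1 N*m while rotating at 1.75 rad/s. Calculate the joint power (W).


P = M * omega
P = 44.1 * 1.75
P = 77.1750


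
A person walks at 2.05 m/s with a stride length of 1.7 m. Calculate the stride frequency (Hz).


f = v / stride_length
f = 2.05 / 1.7
f = 1.2059


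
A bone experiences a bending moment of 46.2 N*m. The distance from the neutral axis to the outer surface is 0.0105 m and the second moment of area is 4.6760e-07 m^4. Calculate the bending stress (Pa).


sigma = M * c / I
sigma = 46.2 * 0.0105 / 4.6760e-07
M * c = 0.4851
sigma = 1.0374e+06


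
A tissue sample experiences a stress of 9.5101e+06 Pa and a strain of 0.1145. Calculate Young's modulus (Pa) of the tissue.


E = stress / strain
E = 9.5101e+06 / 0.1145
E = 8.3058e+07


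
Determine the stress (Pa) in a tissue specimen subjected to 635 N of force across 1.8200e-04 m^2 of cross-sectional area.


stress = F / A
stress = 635 / 1.8200e-04
stress = 3.4890e+06


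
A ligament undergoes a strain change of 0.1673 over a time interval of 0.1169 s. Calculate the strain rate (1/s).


strain_rate = delta_strain / delta_t
strain_rate = 0.1673 / 0.1169
strain_rate = 1.4311


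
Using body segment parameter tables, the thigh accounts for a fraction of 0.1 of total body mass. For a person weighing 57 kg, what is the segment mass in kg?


m_segment = body_mass * fraction
m_segment = 57 * 0.1
m_segment = 5.7000


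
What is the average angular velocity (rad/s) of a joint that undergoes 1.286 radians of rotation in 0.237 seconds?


omega = delta_theta / delta_t
omega = 1.286 / 0.237
omega = 5.4262


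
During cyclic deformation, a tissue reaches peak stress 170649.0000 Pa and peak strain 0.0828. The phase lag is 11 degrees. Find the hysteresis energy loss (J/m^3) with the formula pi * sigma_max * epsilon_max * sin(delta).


E_loss = pi * sigma_max * epsilon_max * sin(delta)
delta = 11 deg = 0.1920 rad
sin(delta) = 0.1908
E_loss = pi * 170649.0000 * 0.0828 * 0.1908
E_loss = 8469.9881


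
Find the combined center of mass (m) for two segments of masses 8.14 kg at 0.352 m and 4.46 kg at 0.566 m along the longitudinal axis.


COM = (m1*x1 + m2*x2) / (m1 + m2)
COM = (8.14*0.352 + 4.46*0.566) / (8.14 + 4.46)
Numerator = 5.3896
Denominator = 12.6000
COM = 0.4277


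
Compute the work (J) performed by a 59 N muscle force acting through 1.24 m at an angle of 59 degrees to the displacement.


W = F * d * cos(theta)
theta = 59 deg = 1.0297 rad
cos(theta) = 0.5150
W = 59 * 1.24 * 0.5150
W = 37.6802


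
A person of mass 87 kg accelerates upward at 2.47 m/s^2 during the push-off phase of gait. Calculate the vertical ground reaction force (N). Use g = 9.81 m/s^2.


GRF = m * (g + a)
GRF = 87 * (9.81 + 2.47)
GRF = 87 * 12.2800
GRF = 1068.3600


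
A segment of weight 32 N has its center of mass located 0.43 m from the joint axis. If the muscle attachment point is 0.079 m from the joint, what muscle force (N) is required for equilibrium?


F_muscle = W * d_load / d_muscle
F_muscle = 32 * 0.43 / 0.079
Numerator = 13.7600
F_muscle = 174.1772


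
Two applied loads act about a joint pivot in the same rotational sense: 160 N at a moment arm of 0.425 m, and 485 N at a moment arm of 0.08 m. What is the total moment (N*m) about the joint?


M = F1 * d1 + F2 * d2
M = 160 * 0.425 + 485 * 0.08
M = 68.0000 + 38.8000
M = 106.8000


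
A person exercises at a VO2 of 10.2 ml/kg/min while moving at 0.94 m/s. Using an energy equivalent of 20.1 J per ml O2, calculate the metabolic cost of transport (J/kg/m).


Power per kg = VO2 * 20.1 / 60
Power per kg = 10.2 * 20.1 / 60 = 3.4170 W/kg
Cost = power_per_kg / speed
Cost = 3.4170 / 0.94
Cost = 3.6351


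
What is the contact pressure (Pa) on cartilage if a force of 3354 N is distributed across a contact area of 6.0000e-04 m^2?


P = F / A
P = 3354 / 6.0000e-04
P = 5.5900e+06


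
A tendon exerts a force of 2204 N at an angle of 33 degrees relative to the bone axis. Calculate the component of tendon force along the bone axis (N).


F_eff = F_tendon * cos(theta)
theta = 33 deg = 0.5760 rad
cos(theta) = 0.8387
F_eff = 2204 * 0.8387
F_eff = 1848.4299


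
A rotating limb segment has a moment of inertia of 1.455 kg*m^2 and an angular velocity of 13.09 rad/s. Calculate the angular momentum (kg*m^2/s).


L = I * omega
L = 1.455 * 13.09
L = 19.0460


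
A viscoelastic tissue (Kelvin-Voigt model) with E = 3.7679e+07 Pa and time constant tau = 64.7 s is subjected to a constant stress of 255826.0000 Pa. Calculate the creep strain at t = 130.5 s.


epsilon(t) = (sigma/E) * (1 - exp(-t/tau))
sigma/E = 255826.0000 / 3.7679e+07 = 0.0068
exp(-t/tau) = exp(-130.5 / 64.7) = 0.1331
epsilon = 0.0068 * (1 - 0.1331)
epsilon = 0.0059


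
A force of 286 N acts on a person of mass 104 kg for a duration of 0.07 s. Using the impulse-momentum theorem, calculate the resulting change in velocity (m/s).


J = F * dt = 286 * 0.07 = 20.0200 N*s
delta_v = J / m
delta_v = 20.0200 / 104
delta_v = 0.1925


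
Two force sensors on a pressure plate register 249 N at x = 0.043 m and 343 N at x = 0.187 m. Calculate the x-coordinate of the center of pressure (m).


COP_x = (F1*x1 + F2*x2) / (F1 + F2)
COP_x = (249*0.043 + 343*0.187) / (249 + 343)
Numerator = 74.8480
Denominator = 592
COP_x = 0.1264


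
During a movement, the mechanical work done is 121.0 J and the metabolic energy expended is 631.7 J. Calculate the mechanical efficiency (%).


eta = (W_mech / E_meta) * 100
eta = (121.0 / 631.7) * 100
ratio = 0.1915
eta = 19.1547


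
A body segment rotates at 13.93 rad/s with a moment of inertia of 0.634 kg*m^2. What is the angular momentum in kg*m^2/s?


L = I * omega
L = 0.634 * 13.93
L = 8.8316


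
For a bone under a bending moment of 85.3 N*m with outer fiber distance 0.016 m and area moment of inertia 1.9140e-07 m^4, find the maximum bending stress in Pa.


sigma = M * c / I
sigma = 85.3 * 0.016 / 1.9140e-07
M * c = 1.3648
sigma = 7.1306e+06


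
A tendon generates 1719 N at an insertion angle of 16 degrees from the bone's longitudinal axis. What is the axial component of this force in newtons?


F_eff = F_tendon * cos(theta)
theta = 16 deg = 0.2793 rad
cos(theta) = 0.9613
F_eff = 1719 * 0.9613
F_eff = 1652.4089


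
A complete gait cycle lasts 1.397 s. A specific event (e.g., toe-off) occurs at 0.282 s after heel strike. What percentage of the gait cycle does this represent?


pct = (event_time / cycle_time) * 100
pct = (0.282 / 1.397) * 100
ratio = 0.2019
pct = 20.1861


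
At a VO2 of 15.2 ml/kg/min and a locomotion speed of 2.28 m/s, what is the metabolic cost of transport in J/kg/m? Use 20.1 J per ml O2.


Power per kg = VO2 * 20.1 / 60
Power per kg = 15.2 * 20.1 / 60 = 5.0920 W/kg
Cost = power_per_kg / speed
Cost = 5.0920 / 2.28
Cost = 2.2333


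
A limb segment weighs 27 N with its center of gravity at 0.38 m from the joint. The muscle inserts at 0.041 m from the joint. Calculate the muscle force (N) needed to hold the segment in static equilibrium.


F_muscle = W * d_load / d_muscle
F_muscle = 27 * 0.38 / 0.041
Numerator = 10.2600
F_muscle = 250.2439


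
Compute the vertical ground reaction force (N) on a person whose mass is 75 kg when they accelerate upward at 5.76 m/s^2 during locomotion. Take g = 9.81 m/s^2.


GRF = m * (g + a)
GRF = 75 * (9.81 + 5.76)
GRF = 75 * 15.5700
GRF = 1167.7500


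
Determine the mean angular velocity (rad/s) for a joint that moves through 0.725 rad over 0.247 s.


omega = delta_theta / delta_t
omega = 0.725 / 0.247
omega = 2.9352


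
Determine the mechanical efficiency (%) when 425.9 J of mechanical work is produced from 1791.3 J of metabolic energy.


eta = (W_mech / E_meta) * 100
eta = (425.9 / 1791.3) * 100
ratio = 0.2378
eta = 23.7760


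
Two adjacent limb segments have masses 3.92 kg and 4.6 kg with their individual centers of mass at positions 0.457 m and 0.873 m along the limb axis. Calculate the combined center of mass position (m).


COM = (m1*x1 + m2*x2) / (m1 + m2)
COM = (3.92*0.457 + 4.6*0.873) / (3.92 + 4.6)
Numerator = 5.8072
Denominator = 8.5200
COM = 0.6816


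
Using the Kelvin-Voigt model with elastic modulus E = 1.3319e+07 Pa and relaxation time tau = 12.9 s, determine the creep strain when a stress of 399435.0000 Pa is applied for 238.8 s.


epsilon(t) = (sigma/E) * (1 - exp(-t/tau))
sigma/E = 399435.0000 / 1.3319e+07 = 0.0300
exp(-t/tau) = exp(-238.8 / 12.9) = 9.1307e-09
epsilon = 0.0300 * (1 - 9.1307e-09)
epsilon = 0.0300


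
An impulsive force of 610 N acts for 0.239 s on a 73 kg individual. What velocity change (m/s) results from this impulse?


J = F * dt = 610 * 0.239 = 145.7900 N*s
delta_v = J / m
delta_v = 145.7900 / 73
delta_v = 1.9971


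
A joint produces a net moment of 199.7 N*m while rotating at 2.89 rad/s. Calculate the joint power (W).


P = M * omega
P = 199.7 * 2.89
P = 577.1330


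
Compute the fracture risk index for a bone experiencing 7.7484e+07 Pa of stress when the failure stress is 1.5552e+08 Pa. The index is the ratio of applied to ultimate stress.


FRI = applied / ultimate
FRI = 7.7484e+07 / 1.5552e+08
FRI = 0.4982


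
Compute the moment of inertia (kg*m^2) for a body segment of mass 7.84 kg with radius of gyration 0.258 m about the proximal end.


I = m * k^2
I = 7.84 * 0.258^2
k^2 = 0.0666
I = 0.5219


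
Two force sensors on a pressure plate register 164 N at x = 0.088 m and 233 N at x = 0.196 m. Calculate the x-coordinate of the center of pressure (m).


COP_x = (F1*x1 + F2*x2) / (F1 + F2)
COP_x = (164*0.088 + 233*0.196) / (164 + 233)
Numerator = 60.1000
Denominator = 397
COP_x = 0.1514


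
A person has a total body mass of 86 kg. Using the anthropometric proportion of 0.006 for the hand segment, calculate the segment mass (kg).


m_segment = body_mass * fraction
m_segment = 86 * 0.006
m_segment = 0.5160


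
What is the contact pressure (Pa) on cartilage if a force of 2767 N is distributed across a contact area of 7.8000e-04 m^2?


P = F / A
P = 2767 / 7.8000e-04
P = 3.5474e+06


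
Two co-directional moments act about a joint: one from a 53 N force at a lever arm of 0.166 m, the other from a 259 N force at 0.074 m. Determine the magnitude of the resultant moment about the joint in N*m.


M = F1 * d1 + F2 * d2
M = 53 * 0.166 + 259 * 0.074
M = 8.7980 + 19.1660
M = 27.9640


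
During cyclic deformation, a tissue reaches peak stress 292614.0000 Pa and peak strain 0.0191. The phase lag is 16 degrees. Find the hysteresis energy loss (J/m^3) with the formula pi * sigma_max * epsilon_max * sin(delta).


E_loss = pi * sigma_max * epsilon_max * sin(delta)
delta = 16 deg = 0.2793 rad
sin(delta) = 0.2756
E_loss = pi * 292614.0000 * 0.0191 * 0.2756
E_loss = 4839.6774


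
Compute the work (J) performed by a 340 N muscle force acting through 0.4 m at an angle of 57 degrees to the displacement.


W = F * d * cos(theta)
theta = 57 deg = 0.9948 rad
cos(theta) = 0.5446
W = 340 * 0.4 * 0.5446
W = 74.0709


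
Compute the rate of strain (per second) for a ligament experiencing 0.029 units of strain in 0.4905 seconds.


strain_rate = delta_strain / delta_t
strain_rate = 0.029 / 0.4905
strain_rate = 0.0591


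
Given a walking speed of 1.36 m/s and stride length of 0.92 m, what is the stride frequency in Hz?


f = v / stride_length
f = 1.36 / 0.92
f = 1.4783


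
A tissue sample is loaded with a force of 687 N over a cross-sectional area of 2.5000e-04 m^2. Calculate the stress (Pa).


stress = F / A
stress = 687 / 2.5000e-04
stress = 2.7480e+06


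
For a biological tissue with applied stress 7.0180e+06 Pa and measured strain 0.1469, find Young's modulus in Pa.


E = stress / strain
E = 7.0180e+06 / 0.1469
E = 4.7774e+07


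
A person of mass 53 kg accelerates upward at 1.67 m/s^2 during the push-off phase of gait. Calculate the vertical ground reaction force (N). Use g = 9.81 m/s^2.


GRF = m * (g + a)
GRF = 53 * (9.81 + 1.67)
GRF = 53 * 11.4800
GRF = 608.4400


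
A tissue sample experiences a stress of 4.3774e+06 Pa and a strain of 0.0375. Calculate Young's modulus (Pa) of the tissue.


E = stress / strain
E = 4.3774e+06 / 0.0375
E = 1.1673e+08


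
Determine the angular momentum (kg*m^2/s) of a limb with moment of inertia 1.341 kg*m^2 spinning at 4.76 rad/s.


L = I * omega
L = 1.341 * 4.76
L = 6.3832


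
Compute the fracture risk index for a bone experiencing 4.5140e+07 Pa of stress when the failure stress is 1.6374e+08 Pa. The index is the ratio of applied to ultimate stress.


FRI = applied / ultimate
FRI = 4.5140e+07 / 1.6374e+08
FRI = 0.2757


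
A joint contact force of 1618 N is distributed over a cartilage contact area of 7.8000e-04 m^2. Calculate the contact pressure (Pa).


P = F / A
P = 1618 / 7.8000e-04
P = 2.0744e+06


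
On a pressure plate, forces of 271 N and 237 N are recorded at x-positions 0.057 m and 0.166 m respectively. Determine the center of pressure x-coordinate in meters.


COP_x = (F1*x1 + F2*x2) / (F1 + F2)
COP_x = (271*0.057 + 237*0.166) / (271 + 237)
Numerator = 54.7890
Denominator = 508
COP_x = 0.1079


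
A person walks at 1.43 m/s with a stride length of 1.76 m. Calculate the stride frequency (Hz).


f = v / stride_length
f = 1.43 / 1.76
f = 0.8125


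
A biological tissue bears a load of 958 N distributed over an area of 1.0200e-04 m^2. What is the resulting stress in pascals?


stress = F / A
stress = 958 / 1.0200e-04
stress = 9.3922e+06


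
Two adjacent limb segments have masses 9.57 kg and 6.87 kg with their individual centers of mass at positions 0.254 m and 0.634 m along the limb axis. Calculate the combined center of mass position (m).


COM = (m1*x1 + m2*x2) / (m1 + m2)
COM = (9.57*0.254 + 6.87*0.634) / (9.57 + 6.87)
Numerator = 6.7864
Denominator = 16.4400
COM = 0.4128


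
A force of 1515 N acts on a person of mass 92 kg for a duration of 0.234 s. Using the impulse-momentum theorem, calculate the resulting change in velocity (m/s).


J = F * dt = 1515 * 0.234 = 354.5100 N*s
delta_v = J / m
delta_v = 354.5100 / 92
delta_v = 3.8534


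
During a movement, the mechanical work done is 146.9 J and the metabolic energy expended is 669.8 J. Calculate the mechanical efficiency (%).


eta = (W_mech / E_meta) * 100
eta = (146.9 / 669.8) * 100
ratio = 0.2193
eta = 21.9319


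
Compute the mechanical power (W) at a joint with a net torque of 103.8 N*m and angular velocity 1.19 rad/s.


P = M * omega
P = 103.8 * 1.19
P = 123.5220


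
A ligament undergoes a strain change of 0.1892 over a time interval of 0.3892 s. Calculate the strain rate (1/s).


strain_rate = delta_strain / delta_t
strain_rate = 0.1892 / 0.3892
strain_rate = 0.4861


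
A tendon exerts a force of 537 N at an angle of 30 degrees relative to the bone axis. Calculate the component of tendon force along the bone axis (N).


F_eff = F_tendon * cos(theta)
theta = 30 deg = 0.5236 rad
cos(theta) = 0.8660
F_eff = 537 * 0.8660
F_eff = 465.0556


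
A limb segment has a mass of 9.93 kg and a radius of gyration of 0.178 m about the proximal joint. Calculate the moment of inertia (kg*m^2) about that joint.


I = m * k^2
I = 9.93 * 0.178^2
k^2 = 0.0317
I = 0.3146


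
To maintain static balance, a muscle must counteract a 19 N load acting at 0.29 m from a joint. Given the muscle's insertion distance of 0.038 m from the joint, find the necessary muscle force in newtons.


F_muscle = W * d_load / d_muscle
F_muscle = 19 * 0.29 / 0.038
Numerator = 5.5100
F_muscle = 145.0000


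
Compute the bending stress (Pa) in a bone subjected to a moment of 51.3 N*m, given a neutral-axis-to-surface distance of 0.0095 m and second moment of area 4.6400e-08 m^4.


sigma = M * c / I
sigma = 51.3 * 0.0095 / 4.6400e-08
M * c = 0.4873
sigma = 1.0503e+07


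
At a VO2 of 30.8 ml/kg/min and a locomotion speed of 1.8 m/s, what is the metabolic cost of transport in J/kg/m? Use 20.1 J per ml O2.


Power per kg = VO2 * 20.1 / 60
Power per kg = 30.8 * 20.1 / 60 = 10.3180 W/kg
Cost = power_per_kg / speed
Cost = 10.3180 / 1.8
Cost = 5.7322


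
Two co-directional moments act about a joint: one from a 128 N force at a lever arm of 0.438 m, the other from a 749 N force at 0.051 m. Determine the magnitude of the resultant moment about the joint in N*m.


M = F1 * d1 + F2 * d2
M = 128 * 0.438 + 749 * 0.051
M = 56.0640 + 38.1990
M = 94.2630


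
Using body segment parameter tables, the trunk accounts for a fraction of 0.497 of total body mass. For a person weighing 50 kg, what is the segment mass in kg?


m_segment = body_mass * fraction
m_segment = 50 * 0.497
m_segment = 24.8500


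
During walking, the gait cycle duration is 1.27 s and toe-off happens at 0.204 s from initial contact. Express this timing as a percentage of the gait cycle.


pct = (event_time / cycle_time) * 100
pct = (0.204 / 1.27) * 100
ratio = 0.1606
pct = 16.0630


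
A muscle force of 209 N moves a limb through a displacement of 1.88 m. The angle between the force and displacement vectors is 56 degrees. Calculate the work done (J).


W = F * d * cos(theta)
theta = 56 deg = 0.9774 rad
cos(theta) = 0.5592
W = 209 * 1.88 * 0.5592
W = 219.7181


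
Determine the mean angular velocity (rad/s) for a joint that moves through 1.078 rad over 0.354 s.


omega = delta_theta / delta_t
omega = 1.078 / 0.354
omega = 3.0452


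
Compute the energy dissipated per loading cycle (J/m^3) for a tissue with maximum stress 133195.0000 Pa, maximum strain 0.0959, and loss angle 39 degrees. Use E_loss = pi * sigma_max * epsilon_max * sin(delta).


E_loss = pi * sigma_max * epsilon_max * sin(delta)
delta = 39 deg = 0.6807 rad
sin(delta) = 0.6293
E_loss = pi * 133195.0000 * 0.0959 * 0.6293
E_loss = 25253.8854


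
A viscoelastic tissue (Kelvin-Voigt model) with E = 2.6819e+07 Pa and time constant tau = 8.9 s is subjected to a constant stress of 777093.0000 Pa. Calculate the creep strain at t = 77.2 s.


epsilon(t) = (sigma/E) * (1 - exp(-t/tau))
sigma/E = 777093.0000 / 2.6819e+07 = 0.0290
exp(-t/tau) = exp(-77.2 / 8.9) = 1.7095e-04
epsilon = 0.0290 * (1 - 1.7095e-04)
epsilon = 0.0290


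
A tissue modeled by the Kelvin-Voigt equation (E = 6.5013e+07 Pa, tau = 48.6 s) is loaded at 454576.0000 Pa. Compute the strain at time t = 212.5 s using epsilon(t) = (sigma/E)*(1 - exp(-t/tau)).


epsilon(t) = (sigma/E) * (1 - exp(-t/tau))
sigma/E = 454576.0000 / 6.5013e+07 = 0.0070
exp(-t/tau) = exp(-212.5 / 48.6) = 0.0126
epsilon = 0.0070 * (1 - 0.0126)
epsilon = 0.0069


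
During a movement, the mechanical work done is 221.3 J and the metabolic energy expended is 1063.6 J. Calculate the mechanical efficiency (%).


eta = (W_mech / E_meta) * 100
eta = (221.3 / 1063.6) * 100
ratio = 0.2081
eta = 20.8067


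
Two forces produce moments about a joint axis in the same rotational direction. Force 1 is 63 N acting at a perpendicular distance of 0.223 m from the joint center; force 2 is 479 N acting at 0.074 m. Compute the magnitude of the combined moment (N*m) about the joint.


M = F1 * d1 + F2 * d2
M = 63 * 0.223 + 479 * 0.074
M = 14.0490 + 35.4460
M = 49.4950


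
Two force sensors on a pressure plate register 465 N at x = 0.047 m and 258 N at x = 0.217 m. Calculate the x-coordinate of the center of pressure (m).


COP_x = (F1*x1 + F2*x2) / (F1 + F2)
COP_x = (465*0.047 + 258*0.217) / (465 + 258)
Numerator = 77.8410
Denominator = 723
COP_x = 0.1077


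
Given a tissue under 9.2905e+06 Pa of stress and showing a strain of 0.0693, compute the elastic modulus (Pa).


E = stress / strain
E = 9.2905e+06 / 0.0693
E = 1.3406e+08


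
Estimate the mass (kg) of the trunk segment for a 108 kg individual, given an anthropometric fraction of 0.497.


m_segment = body_mass * fraction
m_segment = 108 * 0.497
m_segment = 53.6760


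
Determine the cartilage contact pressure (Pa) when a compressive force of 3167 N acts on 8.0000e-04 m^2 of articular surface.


P = F / A
P = 3167 / 8.0000e-04
P = 3.9588e+06


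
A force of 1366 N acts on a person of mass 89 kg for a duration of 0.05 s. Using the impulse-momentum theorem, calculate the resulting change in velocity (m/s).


J = F * dt = 1366 * 0.05 = 68.3000 N*s
delta_v = J / m
delta_v = 68.3000 / 89
delta_v = 0.7674


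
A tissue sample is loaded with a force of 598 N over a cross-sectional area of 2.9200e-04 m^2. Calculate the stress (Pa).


stress = F / A
stress = 598 / 2.9200e-04
stress = 2.0479e+06


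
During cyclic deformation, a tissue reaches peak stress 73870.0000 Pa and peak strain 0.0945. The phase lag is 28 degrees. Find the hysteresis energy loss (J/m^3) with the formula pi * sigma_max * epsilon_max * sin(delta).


E_loss = pi * sigma_max * epsilon_max * sin(delta)
delta = 28 deg = 0.4887 rad
sin(delta) = 0.4695
E_loss = pi * 73870.0000 * 0.0945 * 0.4695
E_loss = 10295.7757


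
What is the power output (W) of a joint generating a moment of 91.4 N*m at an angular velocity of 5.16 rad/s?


P = M * omega
P = 91.4 * 5.16
P = 471.6240


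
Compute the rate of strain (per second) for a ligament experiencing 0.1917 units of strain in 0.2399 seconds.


strain_rate = delta_strain / delta_t
strain_rate = 0.1917 / 0.2399
strain_rate = 0.7991


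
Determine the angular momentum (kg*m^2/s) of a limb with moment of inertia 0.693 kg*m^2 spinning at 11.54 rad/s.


L = I * omega
L = 0.693 * 11.54
L = 7.9972


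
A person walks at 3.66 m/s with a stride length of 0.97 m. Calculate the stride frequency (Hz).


f = v / stride_length
f = 3.66 / 0.97
f = 3.7732


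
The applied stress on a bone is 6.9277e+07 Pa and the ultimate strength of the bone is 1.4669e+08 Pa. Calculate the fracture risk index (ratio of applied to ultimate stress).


FRI = applied / ultimate
FRI = 6.9277e+07 / 1.4669e+08
FRI = 0.4723


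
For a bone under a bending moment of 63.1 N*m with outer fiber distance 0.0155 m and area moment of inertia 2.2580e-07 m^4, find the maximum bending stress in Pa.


sigma = M * c / I
sigma = 63.1 * 0.0155 / 2.2580e-07
M * c = 0.9780
sigma = 4.3315e+06


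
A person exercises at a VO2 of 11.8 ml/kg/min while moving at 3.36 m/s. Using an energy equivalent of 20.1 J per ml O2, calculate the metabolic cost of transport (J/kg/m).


Power per kg = VO2 * 20.1 / 60
Power per kg = 11.8 * 20.1 / 60 = 3.9530 W/kg
Cost = power_per_kg / speed
Cost = 3.9530 / 3.36
Cost = 1.1765


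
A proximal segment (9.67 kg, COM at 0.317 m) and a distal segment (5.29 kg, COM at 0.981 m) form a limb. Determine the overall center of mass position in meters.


COM = (m1*x1 + m2*x2) / (m1 + m2)
COM = (9.67*0.317 + 5.29*0.981) / (9.67 + 5.29)
Numerator = 8.2549
Denominator = 14.9600
COM = 0.5518


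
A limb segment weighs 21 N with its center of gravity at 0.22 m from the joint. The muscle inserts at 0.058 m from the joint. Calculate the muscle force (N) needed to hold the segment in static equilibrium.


F_muscle = W * d_load / d_muscle
F_muscle = 21 * 0.22 / 0.058
Numerator = 4.6200
F_muscle = 79.6552


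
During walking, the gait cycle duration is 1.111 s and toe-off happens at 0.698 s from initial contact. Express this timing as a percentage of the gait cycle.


pct = (event_time / cycle_time) * 100
pct = (0.698 / 1.111) * 100
ratio = 0.6283
pct = 62.8263


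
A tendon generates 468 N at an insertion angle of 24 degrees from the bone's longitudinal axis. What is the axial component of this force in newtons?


F_eff = F_tendon * cos(theta)
theta = 24 deg = 0.4189 rad
cos(theta) = 0.9135
F_eff = 468 * 0.9135
F_eff = 427.5393


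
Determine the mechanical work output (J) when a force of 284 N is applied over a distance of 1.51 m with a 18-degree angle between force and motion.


W = F * d * cos(theta)
theta = 18 deg = 0.3142 rad
cos(theta) = 0.9511
W = 284 * 1.51 * 0.9511
W = 407.8511


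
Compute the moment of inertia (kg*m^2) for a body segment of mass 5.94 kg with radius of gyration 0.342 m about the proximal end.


I = m * k^2
I = 5.94 * 0.342^2
k^2 = 0.1170
I = 0.6948


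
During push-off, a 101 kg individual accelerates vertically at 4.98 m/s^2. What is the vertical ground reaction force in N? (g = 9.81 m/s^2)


GRF = m * (g + a)
GRF = 101 * (9.81 + 4.98)
GRF = 101 * 14.7900
GRF = 1493.7900


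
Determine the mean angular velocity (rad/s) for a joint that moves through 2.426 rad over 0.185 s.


omega = delta_theta / delta_t
omega = 2.426 / 0.185
omega = 13.1135


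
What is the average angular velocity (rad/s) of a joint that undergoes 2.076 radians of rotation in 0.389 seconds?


omega = delta_theta / delta_t
omega = 2.076 / 0.389
omega = 5.3368


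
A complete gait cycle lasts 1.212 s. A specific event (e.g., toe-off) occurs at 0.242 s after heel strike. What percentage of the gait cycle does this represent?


pct = (event_time / cycle_time) * 100
pct = (0.242 / 1.212) * 100
ratio = 0.1997
pct = 19.9670


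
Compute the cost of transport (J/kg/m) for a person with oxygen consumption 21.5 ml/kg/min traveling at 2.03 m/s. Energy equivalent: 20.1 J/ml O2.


Power per kg = VO2 * 20.1 / 60
Power per kg = 21.5 * 20.1 / 60 = 7.2025 W/kg
Cost = power_per_kg / speed
Cost = 7.2025 / 2.03
Cost = 3.5480


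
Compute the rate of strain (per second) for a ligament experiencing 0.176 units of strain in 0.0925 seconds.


strain_rate = delta_strain / delta_t
strain_rate = 0.176 / 0.0925
strain_rate = 1.9027


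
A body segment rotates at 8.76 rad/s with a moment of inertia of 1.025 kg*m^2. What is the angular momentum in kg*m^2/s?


L = I * omega
L = 1.025 * 8.76
L = 8.9790


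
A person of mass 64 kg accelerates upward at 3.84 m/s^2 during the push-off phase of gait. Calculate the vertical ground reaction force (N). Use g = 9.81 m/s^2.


GRF = m * (g + a)
GRF = 64 * (9.81 + 3.84)
GRF = 64 * 13.6500
GRF = 873.6000
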